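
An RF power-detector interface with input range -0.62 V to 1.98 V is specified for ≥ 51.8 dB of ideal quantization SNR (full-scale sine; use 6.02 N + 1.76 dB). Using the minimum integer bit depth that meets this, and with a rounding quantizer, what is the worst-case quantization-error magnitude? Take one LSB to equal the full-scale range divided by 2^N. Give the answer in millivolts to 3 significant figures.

2.54 mV

Range = 1.98 − (-0.62) = 2.6 V.
Required N = ⌈(51.8 − 1.76)/6.02⌉ = ⌈8.312⌉ = 9.
One LSB is 2.6 V / 512 = 5.0781 mV.
Max error for round-to-nearest is LSB/2 = 2.54 mV.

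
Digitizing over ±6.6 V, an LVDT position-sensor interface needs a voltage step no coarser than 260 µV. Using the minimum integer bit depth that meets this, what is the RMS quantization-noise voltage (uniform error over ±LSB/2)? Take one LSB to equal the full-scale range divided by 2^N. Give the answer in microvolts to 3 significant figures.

Range = 6.6 − (-6.6) = 13.2 V.
Levels needed ≥ 13.2/260 µV = 50770. 2^16 = 65536 suffices, so N_min = 16.
LSB = 13.2 V / 2^16 = 201.42 µV.
RMS noise = LSB/√12 = 58.1 µV.

58.1 µV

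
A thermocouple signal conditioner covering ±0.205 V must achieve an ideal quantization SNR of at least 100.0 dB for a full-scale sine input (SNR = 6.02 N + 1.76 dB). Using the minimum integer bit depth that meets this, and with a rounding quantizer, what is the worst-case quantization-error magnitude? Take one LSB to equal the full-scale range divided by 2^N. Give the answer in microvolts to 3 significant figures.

1.56 µV

The full-scale span is 0.205 − (-0.205) = 0.41 V.
N ≥ (100.0 − 1.76)/6.02 = 16.319 → N_min = 17.
LSB = 0.41 V / 2^17 = 3.1281 µV.
Half an LSB is 1.56 µV.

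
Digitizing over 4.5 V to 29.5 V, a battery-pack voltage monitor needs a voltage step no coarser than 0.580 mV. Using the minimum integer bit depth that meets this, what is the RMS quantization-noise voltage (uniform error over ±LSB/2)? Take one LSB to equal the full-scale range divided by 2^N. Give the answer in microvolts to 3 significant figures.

Full-scale range = 29.5 V − (4.5 V) = 25 V.
Levels needed ≥ 25/0.580 mV = 43100. 2^16 = 65536 suffices, so N_min = 16.
LSB = 25 V ÷ 2^16 = 25/65536 V = 381.47 µV.
σ_q = LSB/√12 = 381.47 µV/3.4641 = 110 µV.

110 µV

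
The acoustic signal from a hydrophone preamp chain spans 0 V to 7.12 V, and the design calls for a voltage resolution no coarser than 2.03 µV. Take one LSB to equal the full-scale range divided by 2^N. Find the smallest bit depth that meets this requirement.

22 bits

Range is 7.12 V.
Required number of levels: 7.12/2.03 µV = 3.5074e6; smallest N with 2^N ≥ that is 22.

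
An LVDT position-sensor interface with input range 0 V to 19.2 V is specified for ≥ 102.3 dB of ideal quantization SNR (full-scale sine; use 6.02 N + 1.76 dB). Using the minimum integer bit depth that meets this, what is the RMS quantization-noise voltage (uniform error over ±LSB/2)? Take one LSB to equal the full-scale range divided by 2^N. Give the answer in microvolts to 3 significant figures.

Full-scale range = 19.2 V.
Required N = ⌈(102.3 − 1.76)/6.02⌉ = ⌈16.701⌉ = 17.
LSB = 19.2 V ÷ 2^17 = 19.2/131072 V = 146.48 µV.
V_rms = LSB/√12 = 42.3 µV.

42.3 µV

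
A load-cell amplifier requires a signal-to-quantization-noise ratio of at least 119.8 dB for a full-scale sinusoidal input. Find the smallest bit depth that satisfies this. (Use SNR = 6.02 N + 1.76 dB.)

N ≥ (119.8 − 1.76)/6.02 = 19.608 → N_min = 20.

20 bits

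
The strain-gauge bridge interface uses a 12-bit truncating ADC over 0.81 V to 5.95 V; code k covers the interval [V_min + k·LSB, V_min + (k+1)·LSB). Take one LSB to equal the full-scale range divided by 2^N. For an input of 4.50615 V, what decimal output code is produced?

Full-scale range = 5.95 V − (0.81 V) = 5.14 V. LSB = 5.14 V / 2^12 ≈ 1.255 mV.
code = ⌊(V_in − V_min)/LSB⌋ = ⌊(V_in − V_min) × 2^12 / range⌋
     = ⌊(4.50615 − (0.81)) × 4096 / 5.14⌋ = ⌊3.69615 × 4096/5.14⌋
     = ⌊2945.414⌋ = 2945.

2945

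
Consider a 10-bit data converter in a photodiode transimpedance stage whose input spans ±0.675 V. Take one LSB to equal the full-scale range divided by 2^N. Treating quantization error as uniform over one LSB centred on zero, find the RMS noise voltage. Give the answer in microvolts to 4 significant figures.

The full-scale span is 0.675 − (-0.675) = 1.35 V.
Step size = 1.35/1024 V = 1.31836 mV.
σ_q = LSB/√12 = 1.31836 mV/3.4641 = 380.6 µV.

380.6 µV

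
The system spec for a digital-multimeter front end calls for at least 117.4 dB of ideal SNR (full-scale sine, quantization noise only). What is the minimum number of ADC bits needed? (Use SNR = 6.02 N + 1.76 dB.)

20 bits

Required N = ⌈(117.4 − 1.76)/6.02⌉ = ⌈19.209⌉ = 20.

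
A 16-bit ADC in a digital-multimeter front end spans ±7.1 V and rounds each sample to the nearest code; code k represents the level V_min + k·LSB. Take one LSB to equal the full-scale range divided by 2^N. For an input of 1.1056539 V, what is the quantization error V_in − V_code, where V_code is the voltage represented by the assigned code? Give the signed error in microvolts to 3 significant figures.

−37.6 µV

Span: 7.1 V − (-7.1 V) = 14.2 V. LSB = 14.2 V / 2^16 ≈ 216.7 µV.
(V_in − V_min)/LSB = (1.1056539 − (-7.1)) × 65536/14.2 = 37870.8263 → nearest code k = 37871.
Reconstructed level: -7.1 + 37871 × 14.2/65536 V = 1.1056915283 V.
Error = V_in − V_code = 1.1056539 − (1.1056915283) = −37.6 µV.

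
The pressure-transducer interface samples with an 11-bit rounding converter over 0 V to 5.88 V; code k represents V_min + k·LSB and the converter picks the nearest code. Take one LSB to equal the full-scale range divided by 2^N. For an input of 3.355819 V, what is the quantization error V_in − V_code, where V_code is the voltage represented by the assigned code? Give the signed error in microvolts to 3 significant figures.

Full-scale range = 5.88 V. LSB = 5.88 V / 2^11 ≈ 2.871 mV.
(3.355819 − (0)) / LSB = 3.355819 × 2048/5.88 = 1168.8295. Nearest integer: k = 1169.
V_code = V_min + k × range/2^11 = 0 + 1169 × 5.88/2048 = 3.356308594 V.
V_in − V_code = 3.355819 − (3.356308594) = −490 µV.

−490 µV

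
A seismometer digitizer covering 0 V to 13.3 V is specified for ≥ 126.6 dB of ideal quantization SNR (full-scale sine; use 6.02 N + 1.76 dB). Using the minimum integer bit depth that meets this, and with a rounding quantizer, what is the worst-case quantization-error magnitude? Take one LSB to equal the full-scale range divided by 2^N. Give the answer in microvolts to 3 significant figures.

3.17 µV

Span = 13.3 V.
Required N = ⌈(126.6 − 1.76)/6.02⌉ = ⌈20.738⌉ = 21.
Step size = 13.3/2097152 V = 6.3419 µV.
Max error for round-to-nearest is LSB/2 = 3.17 µV.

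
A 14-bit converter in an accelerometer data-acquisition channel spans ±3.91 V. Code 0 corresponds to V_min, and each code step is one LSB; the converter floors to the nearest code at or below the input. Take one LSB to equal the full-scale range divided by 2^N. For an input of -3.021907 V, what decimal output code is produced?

1860

Full-scale range = 3.91 V − (-3.91 V) = 7.82 V. LSB = 7.82 V / 2^14 ≈ 477.3 µV.
(V_in − V_min) × 2^14/range = (-3.021907 − (-3.91)) × 16384/7.82 = 1860.680.
Floor → code = 1860.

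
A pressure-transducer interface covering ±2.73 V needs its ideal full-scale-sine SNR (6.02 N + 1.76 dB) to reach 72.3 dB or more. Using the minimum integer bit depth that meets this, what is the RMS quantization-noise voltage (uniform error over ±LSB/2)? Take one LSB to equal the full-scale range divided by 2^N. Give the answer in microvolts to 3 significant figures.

385 µV

The full-scale span is 2.73 − (-2.73) = 5.46 V.
6.02 N + 1.76 ≥ 72.3 gives N ≥ 11.718, so the minimum integer is 12.
Step size = 5.46/4096 V = 1.3330 mV.
RMS noise = LSB/√12 = 385 µV.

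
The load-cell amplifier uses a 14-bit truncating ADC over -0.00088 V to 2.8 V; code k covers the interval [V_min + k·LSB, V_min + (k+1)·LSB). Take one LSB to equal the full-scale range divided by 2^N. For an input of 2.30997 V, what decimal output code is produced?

13517

Full-scale range = 2.8 V − (-0.00088 V) = 2.80088 V. LSB = 2.80088 V / 2^14 ≈ 171.0 µV.
code = ⌊(V_in − V_min)/LSB⌋ = ⌊(V_in − V_min) × 2^14 / range⌋
     = ⌊(2.30997 − (-0.00088)) × 16384 / 2.80088⌋ = ⌊2.31085 × 16384/2.80088⌋
     = ⌊13517.525⌋ = 13517.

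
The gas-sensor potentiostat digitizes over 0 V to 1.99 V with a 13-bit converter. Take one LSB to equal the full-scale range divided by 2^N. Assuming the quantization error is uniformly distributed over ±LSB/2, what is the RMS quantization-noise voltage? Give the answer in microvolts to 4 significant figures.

70.12 µV

Span = 1.99 V.
LSB = 1.99 V / 2^13 = 242.920 µV.
σ_q = LSB/√12 = 242.920 µV/3.4641 = 70.12 µV.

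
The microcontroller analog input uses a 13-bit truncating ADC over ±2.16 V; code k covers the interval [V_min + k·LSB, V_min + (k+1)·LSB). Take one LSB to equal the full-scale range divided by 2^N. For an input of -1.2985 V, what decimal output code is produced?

1633

Full-scale range = 2.16 V − (-2.16 V) = 4.32 V. LSB = 4.32 V / 2^13 ≈ 0.5273 mV.
V_in − V_min = -1.2985 − (-2.16) = 0.8615 V.
Divide by LSB: 0.8615 × 8192/4.32 = 1633.6593.
Truncating gives code 1633.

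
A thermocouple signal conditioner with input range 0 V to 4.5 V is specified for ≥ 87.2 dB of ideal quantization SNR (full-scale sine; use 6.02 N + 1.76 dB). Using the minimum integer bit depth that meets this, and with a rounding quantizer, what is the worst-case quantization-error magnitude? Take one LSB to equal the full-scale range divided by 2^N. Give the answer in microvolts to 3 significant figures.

Full-scale range = 4.5 V.
6.02 N + 1.76 ≥ 87.2 gives N ≥ 14.193, so the minimum integer is 15.
One LSB is 4.5 V / 32768 = 137.33 µV.
|e|_max = LSB/2 = 68.7 µV.

68.7 µV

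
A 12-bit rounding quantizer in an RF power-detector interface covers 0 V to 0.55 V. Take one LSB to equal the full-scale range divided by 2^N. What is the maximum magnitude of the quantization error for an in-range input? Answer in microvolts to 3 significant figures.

V_FS = 0.55 V.
LSB = 0.55 V / 2^12 = 134.28 µV.
|e|_max = LSB/2 = 67.1 µV.

67.1 µV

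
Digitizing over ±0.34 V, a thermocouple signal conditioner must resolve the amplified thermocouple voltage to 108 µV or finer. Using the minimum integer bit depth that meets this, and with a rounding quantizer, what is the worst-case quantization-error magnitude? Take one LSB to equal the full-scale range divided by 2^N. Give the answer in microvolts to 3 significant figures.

41.5 µV

Span: 0.34 V − (-0.34 V) = 0.68 V.
0.68 V / 108 µV = 6296. Since 2^12 = 4096 and 2^13 = 8192, N = 13.
LSB = 0.68 V ÷ 2^13 = 0.68/8192 V = 83.008 µV.
Half an LSB is 41.5 µV.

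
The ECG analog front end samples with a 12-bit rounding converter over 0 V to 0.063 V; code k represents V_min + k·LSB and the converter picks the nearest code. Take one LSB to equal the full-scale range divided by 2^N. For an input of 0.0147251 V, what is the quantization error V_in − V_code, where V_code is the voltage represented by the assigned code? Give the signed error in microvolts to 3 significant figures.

Span = 0.063 V. LSB = 0.063 V / 2^12 ≈ 15.38 µV.
(0.0147251 − (0)) / LSB = 0.0147251 × 4096/0.063 = 957.3652. Nearest integer: k = 957.
Reconstructed level: 0 + 957 × 0.063/4096 V = 0.01471948242 V.
e = 0.0147251 − (0.01471948242) = +5.62 µV.

+5.62 µV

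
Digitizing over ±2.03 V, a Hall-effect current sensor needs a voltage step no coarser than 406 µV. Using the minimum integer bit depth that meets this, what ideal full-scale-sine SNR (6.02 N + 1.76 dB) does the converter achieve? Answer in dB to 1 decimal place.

86.0 dB

The full-scale span is 2.03 − (-2.03) = 4.06 V.
4.06 V / 406 µV = 10000. Since 2^13 = 8192 and 2^14 = 16384, N = 14.
6.02(14) + 1.76 = 86.04 dB.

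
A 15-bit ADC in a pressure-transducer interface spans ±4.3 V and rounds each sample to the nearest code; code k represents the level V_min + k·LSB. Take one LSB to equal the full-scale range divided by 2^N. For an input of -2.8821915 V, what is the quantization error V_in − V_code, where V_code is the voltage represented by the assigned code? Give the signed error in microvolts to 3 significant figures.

+47.3 µV

Full-scale range = 4.3 V − (-4.3 V) = 8.6 V. LSB = 8.6 V / 2^15 ≈ 262.5 µV.
Position in LSBs: (-2.8821915 − (-4.3)) × 32768/8.6 = 5402.1801; rounding gives k = 5402.
V_code = V_min + k × range/2^15 = -4.3 + 5402 × 8.6/32768 = -2.8822387695 V.
Error = V_in − V_code = -2.8821915 − (-2.8822387695) = +47.3 µV.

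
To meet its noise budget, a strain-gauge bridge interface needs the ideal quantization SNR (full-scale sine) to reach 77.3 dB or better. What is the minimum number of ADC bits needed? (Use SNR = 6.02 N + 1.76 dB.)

Required N = ⌈(77.3 − 1.76)/6.02⌉ = ⌈12.548⌉ = 13.

13 bits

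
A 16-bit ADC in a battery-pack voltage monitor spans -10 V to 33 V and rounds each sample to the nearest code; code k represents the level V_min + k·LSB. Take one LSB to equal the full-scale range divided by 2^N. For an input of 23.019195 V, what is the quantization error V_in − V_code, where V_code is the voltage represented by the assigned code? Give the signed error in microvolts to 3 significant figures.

+213 µV

Range = 33 − (-10) = 43 V. LSB = 43 V / 2^16 ≈ 0.6561 mV.
(23.019195 − (-10)) / LSB = 33.019195 × 65536/43 = 50324.3247. Nearest integer: k = 50324.
V_code = -10 + (50324/65536) × 43 = 23.018981934 V.
V_in − V_code = 23.019195 − (23.018981934) = +213 µV.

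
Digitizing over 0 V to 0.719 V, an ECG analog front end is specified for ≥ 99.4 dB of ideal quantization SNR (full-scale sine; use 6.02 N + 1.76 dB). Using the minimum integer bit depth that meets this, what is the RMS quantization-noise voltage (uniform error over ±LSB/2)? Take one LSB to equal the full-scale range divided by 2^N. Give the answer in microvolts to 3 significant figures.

Full-scale range = 0.719 V.
N ≥ (99.4 − 1.76)/6.02 = 16.219 → N_min = 17.
LSB = 0.719 V ÷ 2^17 = 0.719/131072 V = 5.4855 µV.
σ_q = LSB/√12 = 5.4855 µV/3.4641 = 1.58 µV.

1.58 µV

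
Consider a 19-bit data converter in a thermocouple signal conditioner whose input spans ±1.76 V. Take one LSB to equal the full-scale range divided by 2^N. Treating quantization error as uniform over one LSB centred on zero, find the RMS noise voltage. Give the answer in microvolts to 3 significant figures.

1.94 µV

The full-scale span is 1.76 − (-1.76) = 3.52 V.
Step size = 3.52/524288 V = 6.7139 µV.
For a uniform distribution on [−LSB/2, +LSB/2], V_rms = LSB/√12 = 6.7139 µV/3.4641 = 1.94 µV.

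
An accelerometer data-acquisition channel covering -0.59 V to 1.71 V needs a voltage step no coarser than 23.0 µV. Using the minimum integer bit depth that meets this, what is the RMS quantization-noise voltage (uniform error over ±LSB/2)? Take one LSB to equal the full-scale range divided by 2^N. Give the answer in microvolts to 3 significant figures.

5.07 µV

Span: 1.71 V − (-0.59 V) = 2.3 V.
Required number of levels: 2.3/23.0 µV = 100000; smallest N with 2^N ≥ that is 17.
LSB = 2.3 V ÷ 2^17 = 2.3/131072 V = 17.548 µV.
RMS noise = LSB/√12 = 5.07 µV.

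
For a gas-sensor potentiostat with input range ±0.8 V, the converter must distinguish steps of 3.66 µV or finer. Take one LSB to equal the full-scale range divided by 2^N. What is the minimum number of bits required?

19 bits

Full-scale range = 0.8 V − (-0.8 V) = 1.6 V.
Need 2^N ≥ 1.6 V / 3.66 µV = 437200 → N_min = 19.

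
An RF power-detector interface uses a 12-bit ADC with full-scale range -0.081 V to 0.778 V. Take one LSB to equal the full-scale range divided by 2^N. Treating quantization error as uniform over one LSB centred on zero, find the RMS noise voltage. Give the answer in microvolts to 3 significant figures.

60.5 µV

The full-scale span is 0.778 − (-0.081) = 0.859 V.
One LSB is 0.859 V / 4096 = 209.72 µV.
For a uniform distribution on [−LSB/2, +LSB/2], V_rms = LSB/√12 = 209.72 µV/3.4641 = 60.5 µV.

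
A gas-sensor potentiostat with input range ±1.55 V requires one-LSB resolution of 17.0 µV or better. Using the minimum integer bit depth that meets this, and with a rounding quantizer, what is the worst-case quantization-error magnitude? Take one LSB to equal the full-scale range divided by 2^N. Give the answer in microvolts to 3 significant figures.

Full-scale range = 1.55 V − (-1.55 V) = 3.1 V.
3.1 V / 17.0 µV = 182400. Since 2^17 = 131072 and 2^18 = 262144, N = 18.
LSB = 3.1 V / 2^18 = 11.826 µV.
|e|_max = LSB/2 = 5.91 µV.

5.91 µV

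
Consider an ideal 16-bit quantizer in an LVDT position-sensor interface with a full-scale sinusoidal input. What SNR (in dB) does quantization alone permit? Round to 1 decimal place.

98.1 dB

For an ideal N-bit converter with full-scale sine input, SNR = 6.02 N + 1.76 dB. SNR = 6.02 × 16 + 1.76 = 96.32 + 1.76 = 98.08 dB.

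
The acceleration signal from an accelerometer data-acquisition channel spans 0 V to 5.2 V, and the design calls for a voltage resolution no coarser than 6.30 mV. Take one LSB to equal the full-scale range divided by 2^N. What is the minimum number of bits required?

Full-scale range = 5.2 V.
Levels needed ≥ 5.2/6.30 mV = 825.4. 2^10 = 1024 suffices, so N_min = 10.

10 bits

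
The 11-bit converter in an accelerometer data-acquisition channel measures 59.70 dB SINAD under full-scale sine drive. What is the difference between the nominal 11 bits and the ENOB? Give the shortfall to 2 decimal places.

N_eff = (59.70 − 1.76)/6.02 = 9.6246 bits.
Shortfall = 11 − 9.6246 = 1.3754 bits.

1.38 bits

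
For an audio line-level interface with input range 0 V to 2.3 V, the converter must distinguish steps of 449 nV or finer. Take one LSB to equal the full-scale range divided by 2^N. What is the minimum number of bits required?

23 bits

Full-scale range = 2.3 V.
Required number of levels: 2.3/449 nV = 5.1225e6; smallest N with 2^N ≥ that is 23.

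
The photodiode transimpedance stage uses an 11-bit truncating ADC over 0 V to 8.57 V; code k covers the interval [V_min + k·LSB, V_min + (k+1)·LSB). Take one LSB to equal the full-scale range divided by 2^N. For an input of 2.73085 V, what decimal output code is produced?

652

V_FS = 8.57 V. LSB = 8.57 V / 2^11 ≈ 4.185 mV.
(V_in − V_min) × 2^11/range = (2.73085 − (0)) × 2048/8.57 = 652.600.
Floor → code = 652.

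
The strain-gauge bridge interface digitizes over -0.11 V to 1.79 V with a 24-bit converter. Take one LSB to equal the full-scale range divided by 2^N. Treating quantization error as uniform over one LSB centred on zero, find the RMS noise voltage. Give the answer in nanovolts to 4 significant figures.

Span: 1.79 V − (-0.11 V) = 1.9 V.
LSB = 1.9 V ÷ 2^24 = 1.9/16777216 V = 113.249 nV.
RMS of a uniform error over width LSB is LSB/√12 = 32.69 nV.

32.69 nV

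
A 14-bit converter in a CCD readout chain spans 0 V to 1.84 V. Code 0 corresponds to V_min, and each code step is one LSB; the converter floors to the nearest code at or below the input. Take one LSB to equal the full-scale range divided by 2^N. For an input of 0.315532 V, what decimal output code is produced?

2809

V_FS = 1.84 V. LSB = 1.84 V / 2^14 ≈ 112.3 µV.
code = ⌊(V_in − V_min)/LSB⌋ = ⌊(V_in − V_min) × 2^14 / range⌋
     = ⌊(0.315532 − (0)) × 16384 / 1.84⌋ = ⌊0.315532 × 16384/1.84⌋
     = ⌊2809.607⌋ = 2809.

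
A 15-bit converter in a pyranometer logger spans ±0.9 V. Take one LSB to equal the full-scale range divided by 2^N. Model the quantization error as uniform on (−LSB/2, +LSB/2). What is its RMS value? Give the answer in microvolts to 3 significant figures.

The full-scale span is 0.9 − (-0.9) = 1.8 V.
Step size = 1.8/32768 V = 54.932 µV.
For a uniform distribution on [−LSB/2, +LSB/2], V_rms = LSB/√12 = 54.932 µV/3.4641 = 15.9 µV.

15.9 µV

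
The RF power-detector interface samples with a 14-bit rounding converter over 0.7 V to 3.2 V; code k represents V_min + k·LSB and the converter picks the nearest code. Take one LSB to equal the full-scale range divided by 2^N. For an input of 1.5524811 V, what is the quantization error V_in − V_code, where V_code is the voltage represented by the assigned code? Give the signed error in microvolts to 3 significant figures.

Range = 3.2 − (0.7) = 2.5 V. LSB = 2.5 V / 2^14 ≈ 152.6 µV.
(1.5524811 − (0.7)) / LSB = 0.8524811 × 16384/2.5 = 5586.8201. Nearest integer: k = 5587.
Reconstructed level: 0.7 + 5587 × 2.5/16384 V = 1.5525085449 V.
V_in − V_code = 1.5524811 − (1.5525085449) = −27.4 µV.

−27.4 µV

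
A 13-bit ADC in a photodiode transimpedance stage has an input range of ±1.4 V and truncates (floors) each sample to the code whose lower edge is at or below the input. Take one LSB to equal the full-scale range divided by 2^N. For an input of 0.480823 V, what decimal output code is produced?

The full-scale span is 1.4 − (-1.4) = 2.8 V. LSB = 2.8 V / 2^13 ≈ 341.8 µV.
code = ⌊(V_in − V_min)/LSB⌋ = ⌊(V_in − V_min) × 2^13 / range⌋
     = ⌊(0.480823 − (-1.4)) × 8192 / 2.8⌋ = ⌊1.880823 × 8192/2.8⌋
     = ⌊5502.751⌋ = 5502.

5502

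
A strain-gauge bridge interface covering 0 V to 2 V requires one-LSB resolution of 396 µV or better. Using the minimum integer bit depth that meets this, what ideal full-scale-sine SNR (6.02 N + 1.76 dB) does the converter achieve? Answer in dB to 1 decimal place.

Span = 2 V.
Levels needed ≥ 2/396 µV = 5051. 2^13 = 8192 suffices, so N_min = 13.
SNR = 6.02 × 13 + 1.76 = 80.02 dB.

80.0 dB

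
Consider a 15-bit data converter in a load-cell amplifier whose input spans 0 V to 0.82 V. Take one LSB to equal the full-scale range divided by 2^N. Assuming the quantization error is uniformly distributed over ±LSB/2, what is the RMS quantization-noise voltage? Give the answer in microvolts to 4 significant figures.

7.224 µV

V_FS = 0.82 V.
LSB = 0.82 V / 2^15 = 25.0244 µV.
RMS of a uniform error over width LSB is LSB/√12 = 7.224 µV.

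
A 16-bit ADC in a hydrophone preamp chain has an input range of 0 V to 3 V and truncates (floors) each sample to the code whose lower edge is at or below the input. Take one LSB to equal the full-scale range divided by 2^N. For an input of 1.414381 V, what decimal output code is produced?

30897

Full-scale range = 3 V. LSB = 3 V / 2^16 ≈ 45.78 µV.
V_in − V_min = 1.414381 − (0) = 1.414381 V.
Divide by LSB: 1.414381 × 65536/3 = 30897.6244.
Truncating gives code 30897.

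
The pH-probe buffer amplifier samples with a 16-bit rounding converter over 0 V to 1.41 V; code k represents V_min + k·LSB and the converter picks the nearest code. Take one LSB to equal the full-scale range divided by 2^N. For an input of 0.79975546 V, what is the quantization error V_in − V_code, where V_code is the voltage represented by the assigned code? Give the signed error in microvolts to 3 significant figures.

Full-scale range = 1.41 V. LSB = 1.41 V / 2^16 ≈ 21.51 µV.
Position in LSBs: (0.79975546 − (0)) × 65536/1.41 = 37172.1800; rounding gives k = 37172.
Reconstructed level: 0 + 37172 × 1.41/65536 V = 0.79975158691 V.
Error = V_in − V_code = 0.79975546 − (0.79975158691) = +3.87 µV.

+3.87 µV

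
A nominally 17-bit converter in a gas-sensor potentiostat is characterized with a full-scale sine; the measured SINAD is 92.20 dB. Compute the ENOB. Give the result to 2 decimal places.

(92.20 − 1.76) / 6.02 = 90.44/6.02 = 15.0233 effective bits.

15.02 bits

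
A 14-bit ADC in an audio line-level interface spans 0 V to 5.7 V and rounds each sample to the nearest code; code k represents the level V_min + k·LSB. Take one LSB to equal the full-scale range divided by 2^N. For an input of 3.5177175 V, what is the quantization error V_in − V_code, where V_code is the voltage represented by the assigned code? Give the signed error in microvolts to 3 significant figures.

Range is 5.7 V. LSB = 5.7 V / 2^14 ≈ 347.9 µV.
(3.5177175 − (0)) / LSB = 3.5177175 × 16384/5.7 = 10111.2778. Nearest integer: k = 10111.
V_code = V_min + k × range/2^14 = 0 + 10111 × 5.7/16384 = 3.5176208496 V.
V_in − V_code = 3.5177175 − (3.5176208496) = +96.7 µV.

+96.7 µV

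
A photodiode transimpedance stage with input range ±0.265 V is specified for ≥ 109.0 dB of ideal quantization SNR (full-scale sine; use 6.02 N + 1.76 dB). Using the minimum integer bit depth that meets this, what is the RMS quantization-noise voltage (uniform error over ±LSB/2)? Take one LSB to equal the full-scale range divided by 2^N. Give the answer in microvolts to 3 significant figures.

0.584 µV

Span: 0.265 V − (-0.265 V) = 0.53 V.
6.02 N + 1.76 ≥ 109.0 gives N ≥ 17.814, so the minimum integer is 18.
LSB = 0.53 V / 2^18 = 2.0218 µV.
σ_q = LSB/√12 = 2.0218 µV/3.4641 = 0.584 µV.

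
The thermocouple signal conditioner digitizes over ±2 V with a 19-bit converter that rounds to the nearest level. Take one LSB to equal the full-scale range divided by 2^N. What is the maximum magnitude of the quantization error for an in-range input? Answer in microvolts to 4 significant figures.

Span: 2 V − (-2 V) = 4 V.
LSB = 4 V / 2^19 = 7.62939 µV.
Worst-case error for round-to-nearest is half an LSB: 3.815 µV.

3.815 µV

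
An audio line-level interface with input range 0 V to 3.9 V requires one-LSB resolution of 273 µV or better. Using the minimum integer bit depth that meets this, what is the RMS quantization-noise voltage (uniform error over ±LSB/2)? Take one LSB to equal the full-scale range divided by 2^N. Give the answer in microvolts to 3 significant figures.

68.7 µV

Range is 3.9 V.
3.9 V / 273 µV = 14290. Since 2^13 = 8192 and 2^14 = 16384, N = 14.
Step size = 3.9/16384 V = 238.04 µV.
V_rms = LSB/√12 = 68.7 µV.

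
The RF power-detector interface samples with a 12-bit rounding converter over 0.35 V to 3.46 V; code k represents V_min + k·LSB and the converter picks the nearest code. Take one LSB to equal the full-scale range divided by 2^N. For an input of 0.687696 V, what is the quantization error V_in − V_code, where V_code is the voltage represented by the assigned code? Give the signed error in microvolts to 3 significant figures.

Range = 3.46 − (0.35) = 3.11 V. LSB = 3.11 V / 2^12 ≈ 0.7593 mV.
(V_in − V_min)/LSB = (0.687696 − (0.35)) × 4096/3.11 = 444.7597 → nearest code k = 445.
V_code = 0.35 + (445/4096) × 3.11 = 0.6878784180 V.
e = 0.687696 − (0.6878784180) = −182 µV.

−182 µV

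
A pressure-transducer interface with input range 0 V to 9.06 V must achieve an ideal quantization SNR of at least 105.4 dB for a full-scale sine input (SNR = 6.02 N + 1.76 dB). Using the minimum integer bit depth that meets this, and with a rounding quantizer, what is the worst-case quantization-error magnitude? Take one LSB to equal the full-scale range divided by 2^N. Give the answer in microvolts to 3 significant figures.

Full-scale range = 9.06 V.
Required N = ⌈(105.4 − 1.76)/6.02⌉ = ⌈17.216⌉ = 18.
LSB = 9.06 V ÷ 2^18 = 9.06/262144 V = 34.561 µV.
|e|_max = LSB/2 = 17.3 µV.

17.3 µV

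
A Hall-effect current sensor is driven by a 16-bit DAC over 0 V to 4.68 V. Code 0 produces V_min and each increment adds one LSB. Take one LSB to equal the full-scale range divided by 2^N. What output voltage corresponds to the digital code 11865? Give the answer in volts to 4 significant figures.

Range is 4.68 V. LSB = 4.68 V / 2^16.
V_out = V_min + code × LSB = 0 V + 11865 × 4.68 V / 65536
      = 0 + 0.847293 = 0.847293 V.

0.8473 V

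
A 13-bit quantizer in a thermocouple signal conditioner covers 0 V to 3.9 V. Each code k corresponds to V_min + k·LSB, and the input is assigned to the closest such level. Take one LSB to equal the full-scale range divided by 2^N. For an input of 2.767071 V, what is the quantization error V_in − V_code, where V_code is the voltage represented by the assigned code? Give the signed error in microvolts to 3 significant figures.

+128 µV

Full-scale range = 3.9 V. LSB = 3.9 V / 2^13 ≈ 476.1 µV.
(V_in − V_min)/LSB = (2.767071 − (0)) × 8192/3.9 = 5812.2681 → nearest code k = 5812.
V_code = 0 + (5812/8192) × 3.9 = 2.766943359 V.
e = 2.767071 − (2.766943359) = +128 µV.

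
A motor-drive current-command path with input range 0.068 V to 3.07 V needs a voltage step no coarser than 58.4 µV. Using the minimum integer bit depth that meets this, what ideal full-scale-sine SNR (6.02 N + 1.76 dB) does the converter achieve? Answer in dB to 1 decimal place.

98.1 dB

The full-scale span is 3.07 − (0.068) = 3.002 V.
Need 2^N ≥ 3.002 V / 58.4 µV = 51400 → N_min = 16.
6.02(16) + 1.76 = 98.08 dB.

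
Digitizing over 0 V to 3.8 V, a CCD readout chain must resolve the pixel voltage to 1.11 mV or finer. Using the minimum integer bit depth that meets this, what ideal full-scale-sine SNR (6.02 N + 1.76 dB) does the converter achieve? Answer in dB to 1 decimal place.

V_FS = 3.8 V.
3.8 V / 1.11 mV = 3423. Since 2^11 = 2048 and 2^12 = 4096, N = 12.
Ideal SNR at N = 12: 6.02·12 + 1.76 = 74.0 dB.

74.0 dB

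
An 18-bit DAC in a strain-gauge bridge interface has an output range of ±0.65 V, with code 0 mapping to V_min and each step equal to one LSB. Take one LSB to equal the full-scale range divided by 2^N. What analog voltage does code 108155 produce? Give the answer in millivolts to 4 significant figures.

Range = 0.65 − (-0.65) = 1.3 V. LSB = 1.3 V / 2^18.
V_out = -0.65 + 108155 × (1.3/262144) V
      = -0.65 + 0.536352 = -0.113648 V.

-113.6 mV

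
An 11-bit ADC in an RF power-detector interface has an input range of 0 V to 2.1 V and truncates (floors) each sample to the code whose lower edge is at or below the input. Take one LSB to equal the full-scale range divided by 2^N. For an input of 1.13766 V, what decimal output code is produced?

1109

Range is 2.1 V. LSB = 2.1 V / 2^11 ≈ 1.025 mV.
(V_in − V_min) × 2^11/range = (1.13766 − (0)) × 2048/2.1 = 1109.489.
Floor → code = 1109.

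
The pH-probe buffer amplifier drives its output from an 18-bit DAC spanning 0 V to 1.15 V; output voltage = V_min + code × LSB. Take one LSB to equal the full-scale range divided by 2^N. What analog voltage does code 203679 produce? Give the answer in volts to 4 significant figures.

0.8935 V

V_FS = 1.15 V. LSB = 1.15 V / 2^18.
Output = V_min + (203679/262144) × range = 0 + 0.776974 × 1.15 V
      = 0 + 0.893520 = 0.893520 V.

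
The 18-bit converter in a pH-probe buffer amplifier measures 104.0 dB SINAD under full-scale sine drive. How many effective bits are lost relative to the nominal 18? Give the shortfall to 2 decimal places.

Effective bits = (104.0 − 1.76)/6.02 = 16.9834.
Lost resolution: 18 − 16.9834 = 1.0166 bits.

1.02 bits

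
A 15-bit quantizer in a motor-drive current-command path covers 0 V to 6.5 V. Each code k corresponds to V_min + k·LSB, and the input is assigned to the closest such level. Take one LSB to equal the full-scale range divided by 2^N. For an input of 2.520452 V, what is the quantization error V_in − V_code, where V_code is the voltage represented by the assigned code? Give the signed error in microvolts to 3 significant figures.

V_FS = 6.5 V. LSB = 6.5 V / 2^15 ≈ 198.4 µV.
(V_in − V_min)/LSB = (2.520452 − (0)) × 32768/6.5 = 12706.1802 → nearest code k = 12706.
Reconstructed level: 0 + 12706 × 6.5/32768 V = 2.5204162598 V.
V_in − V_code = 2.520452 − (2.5204162598) = +35.7 µV.

+35.7 µV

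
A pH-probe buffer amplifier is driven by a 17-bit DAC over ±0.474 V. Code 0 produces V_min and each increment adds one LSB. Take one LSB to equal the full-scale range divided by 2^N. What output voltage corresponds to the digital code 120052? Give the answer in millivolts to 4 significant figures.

Range = 0.474 − (-0.474) = 0.948 V. LSB = 0.948 V / 2^17.
V_out = -0.474 + 120052 × (0.948/131072) V
      = -0.474 V + 0.868296 V = 0.394296 V.

394.3 mV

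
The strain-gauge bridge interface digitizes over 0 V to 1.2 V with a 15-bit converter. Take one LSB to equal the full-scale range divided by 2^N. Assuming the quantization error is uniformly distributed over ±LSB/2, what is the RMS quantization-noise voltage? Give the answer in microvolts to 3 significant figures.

Range is 1.2 V.
Step size = 1.2/32768 V = 36.621 µV.
RMS of a uniform error over width LSB is LSB/√12 = 10.6 µV.

10.6 µV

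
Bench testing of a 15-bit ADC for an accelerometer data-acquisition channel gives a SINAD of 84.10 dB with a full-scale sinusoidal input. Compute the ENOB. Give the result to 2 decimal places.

ENOB = (SINAD − 1.76) / 6.02 = (84.10 − 1.76) / 6.02 = 82.34 / 6.02 = 13.6777.

13.68 bits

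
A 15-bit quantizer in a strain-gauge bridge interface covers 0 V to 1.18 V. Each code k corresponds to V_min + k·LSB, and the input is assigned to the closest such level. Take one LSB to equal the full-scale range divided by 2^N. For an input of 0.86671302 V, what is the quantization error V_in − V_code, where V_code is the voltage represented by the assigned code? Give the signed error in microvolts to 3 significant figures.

+6.48 µV

Range is 1.18 V. LSB = 1.18 V / 2^15 ≈ 36.01 µV.
(0.86671302 − (0)) / LSB = 0.86671302 × 32768/1.18 = 24068.1799. Nearest integer: k = 24068.
Reconstructed level: 0 + 24068 × 1.18/32768 V = 0.86670654297 V.
Error = V_in − V_code = 0.86671302 − (0.86670654297) = +6.48 µV.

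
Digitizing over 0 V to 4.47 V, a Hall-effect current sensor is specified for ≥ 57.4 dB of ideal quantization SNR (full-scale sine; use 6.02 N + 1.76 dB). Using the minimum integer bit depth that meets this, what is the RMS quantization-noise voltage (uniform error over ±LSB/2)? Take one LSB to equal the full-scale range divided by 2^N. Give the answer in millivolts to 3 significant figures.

Full-scale range = 4.47 V.
N ≥ (57.4 − 1.76)/6.02 = 9.243 → N_min = 10.
Step size = 4.47/1024 V = 4.3652 mV.
RMS noise = LSB/√12 = 1.26 mV.

1.26 mV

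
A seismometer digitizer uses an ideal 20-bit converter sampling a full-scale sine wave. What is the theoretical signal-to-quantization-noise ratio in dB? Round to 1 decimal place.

6.02(20) + 1.76 = 120.40 + 1.76 = 122.16 dB.

122.2 dB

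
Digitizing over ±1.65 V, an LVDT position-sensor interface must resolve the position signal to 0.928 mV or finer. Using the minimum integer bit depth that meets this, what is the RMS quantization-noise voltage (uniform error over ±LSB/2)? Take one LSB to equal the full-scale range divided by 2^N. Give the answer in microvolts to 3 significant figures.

233 µV

Span: 1.65 V − (-1.65 V) = 3.3 V.
Required number of levels: 3.3/0.928 mV = 3556.0; smallest N with 2^N ≥ that is 12.
Step size = 3.3/4096 V = 0.80566 mV.
V_rms = LSB/√12 = 233 µV.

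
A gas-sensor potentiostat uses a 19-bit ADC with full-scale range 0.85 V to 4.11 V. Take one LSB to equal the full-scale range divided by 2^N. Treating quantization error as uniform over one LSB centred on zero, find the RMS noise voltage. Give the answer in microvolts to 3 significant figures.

Range = 4.11 − (0.85) = 3.26 V.
Step size = 3.26/524288 V = 6.2180 µV.
V_rms = LSB/√12 = 6.2180 µV / √12 = 1.79 µV.

1.79 µV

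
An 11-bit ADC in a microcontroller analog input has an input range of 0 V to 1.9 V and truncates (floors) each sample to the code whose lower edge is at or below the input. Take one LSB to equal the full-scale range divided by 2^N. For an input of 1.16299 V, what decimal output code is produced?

Span = 1.9 V. LSB = 1.9 V / 2^11 ≈ 0.9277 mV.
(V_in − V_min) × 2^11/range = (1.16299 − (0)) × 2048/1.9 = 1253.581.
Floor → code = 1253.

1253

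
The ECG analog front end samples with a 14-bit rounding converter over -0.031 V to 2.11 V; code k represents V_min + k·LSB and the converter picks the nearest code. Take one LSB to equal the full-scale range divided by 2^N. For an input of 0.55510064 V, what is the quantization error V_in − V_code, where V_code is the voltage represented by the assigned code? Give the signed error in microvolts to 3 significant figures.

+17.6 µV

Span: 2.11 V − (-0.031 V) = 2.141 V. LSB = 2.141 V / 2^14 ≈ 130.7 µV.
(V_in − V_min)/LSB = (0.55510064 − (-0.031)) × 16384/2.141 = 4485.1345 → nearest code k = 4485.
Reconstructed level: -0.031 + 4485 × 2.141/16384 V = 0.55508306885 V.
V_in − V_code = 0.55510064 − (0.55508306885) = +17.6 µV.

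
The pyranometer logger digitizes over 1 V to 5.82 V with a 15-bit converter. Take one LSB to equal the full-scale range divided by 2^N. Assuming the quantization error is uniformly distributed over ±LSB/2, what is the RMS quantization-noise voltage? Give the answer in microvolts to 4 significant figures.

42.46 µV

Full-scale range = 5.82 V − (1 V) = 4.82 V.
Step size = 4.82/32768 V = 147.095 µV.
σ_q = LSB/√12 = 147.095 µV/3.4641 = 42.46 µV.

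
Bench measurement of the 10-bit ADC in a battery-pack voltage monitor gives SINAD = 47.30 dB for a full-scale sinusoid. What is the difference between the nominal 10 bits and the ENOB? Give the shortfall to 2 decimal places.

Effective bits = (47.30 − 1.76)/6.02 = 7.5648.
10 − 7.5648 = 2.44 bits below nominal.

2.44 bits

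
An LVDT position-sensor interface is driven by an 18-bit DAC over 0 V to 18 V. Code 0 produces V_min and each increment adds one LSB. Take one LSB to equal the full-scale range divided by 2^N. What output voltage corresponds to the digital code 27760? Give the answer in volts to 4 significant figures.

Range is 18 V. LSB = 18 V / 2^18.
V_out = V_min + code × LSB = 0 V + 27760 × 18 V / 262144
      = 0 V + 1.90613 V = 1.90613 V.

1.906 V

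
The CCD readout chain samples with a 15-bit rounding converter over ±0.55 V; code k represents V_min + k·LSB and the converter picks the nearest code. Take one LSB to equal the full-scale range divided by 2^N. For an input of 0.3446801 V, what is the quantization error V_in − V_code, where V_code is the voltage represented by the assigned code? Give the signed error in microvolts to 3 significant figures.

−9.84 µV

Span: 0.55 V − (-0.55 V) = 1.1 V. LSB = 1.1 V / 2^15 ≈ 33.57 µV.
(V_in − V_min)/LSB = (0.3446801 − (-0.55)) × 32768/1.1 = 26651.7068 → nearest code k = 26652.
V_code = -0.55 + (26652/32768) × 1.1 = 0.34468994141 V.
e = 0.3446801 − (0.34468994141) = −9.84 µV.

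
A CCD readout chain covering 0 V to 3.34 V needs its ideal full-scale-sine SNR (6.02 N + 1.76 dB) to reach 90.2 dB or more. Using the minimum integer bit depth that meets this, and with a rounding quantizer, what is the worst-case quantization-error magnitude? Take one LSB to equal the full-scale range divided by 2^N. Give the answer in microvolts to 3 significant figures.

Range is 3.34 V.
N ≥ (90.2 − 1.76)/6.02 = 14.691 → N_min = 15.
One LSB is 3.34 V / 32768 = 101.93 µV.
Max error for round-to-nearest is LSB/2 = 51.0 µV.

51.0 µV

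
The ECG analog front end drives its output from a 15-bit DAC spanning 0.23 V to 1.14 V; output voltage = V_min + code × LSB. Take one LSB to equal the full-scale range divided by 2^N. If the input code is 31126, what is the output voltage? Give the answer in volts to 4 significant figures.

The full-scale span is 1.14 − (0.23) = 0.91 V. LSB = 0.91 V / 2^15.
V_out = V_min + code × LSB = 0.23 V + 31126 × 0.91 V / 32768
      = 0.23 V + 0.864400 V = 1.09440 V.

1.094 V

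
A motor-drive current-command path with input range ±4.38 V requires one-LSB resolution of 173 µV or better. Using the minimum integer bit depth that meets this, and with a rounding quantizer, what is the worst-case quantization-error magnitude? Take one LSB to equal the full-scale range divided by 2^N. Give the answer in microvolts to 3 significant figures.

66.8 µV

The full-scale span is 4.38 − (-4.38) = 8.76 V.
8.76 V / 173 µV = 50640. Since 2^15 = 32768 and 2^16 = 65536, N = 16.
LSB = 8.76 V / 2^16 = 133.67 µV.
Half an LSB is 66.8 µV.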